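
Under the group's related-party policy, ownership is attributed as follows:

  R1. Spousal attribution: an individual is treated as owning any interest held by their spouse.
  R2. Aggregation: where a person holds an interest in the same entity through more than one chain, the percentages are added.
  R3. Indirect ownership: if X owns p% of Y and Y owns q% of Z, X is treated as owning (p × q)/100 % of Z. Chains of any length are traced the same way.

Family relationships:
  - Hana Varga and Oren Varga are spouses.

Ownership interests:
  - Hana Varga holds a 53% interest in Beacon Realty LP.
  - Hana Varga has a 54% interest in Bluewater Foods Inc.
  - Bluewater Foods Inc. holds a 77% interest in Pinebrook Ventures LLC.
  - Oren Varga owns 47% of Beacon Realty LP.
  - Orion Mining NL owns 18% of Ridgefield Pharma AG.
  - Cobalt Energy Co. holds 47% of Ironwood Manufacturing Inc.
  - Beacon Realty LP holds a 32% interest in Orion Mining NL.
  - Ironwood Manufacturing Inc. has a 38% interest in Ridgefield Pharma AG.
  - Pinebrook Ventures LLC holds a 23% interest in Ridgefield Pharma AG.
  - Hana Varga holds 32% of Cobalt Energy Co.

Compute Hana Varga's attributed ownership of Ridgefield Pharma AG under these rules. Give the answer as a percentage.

By spousal attribution (R1), Hana Varga is treated as also owning Oren Varga's interest in Beacon Realty LP, giving 53% + 47% = 100%.
Chain via Beacon Realty LP → Orion Mining NL (R3): 100% × 32% × 18% = 5.76% of Ridgefield Pharma AG.
Chain via Bluewater Foods Inc. → Pinebrook Ventures LLC (R3): 54% × 77% × 23% = 9.5634% of Ridgefield Pharma AG.
Chain via Cobalt Energy Co. → Ironwood Manufacturing Inc. (R3): 32% × 47% × 38% = 5.7152% of Ridgefield Pharma AG.
Aggregating (R2): 5.76% + 9.5634% + 5.7152% = 21.0386%.

21.0386%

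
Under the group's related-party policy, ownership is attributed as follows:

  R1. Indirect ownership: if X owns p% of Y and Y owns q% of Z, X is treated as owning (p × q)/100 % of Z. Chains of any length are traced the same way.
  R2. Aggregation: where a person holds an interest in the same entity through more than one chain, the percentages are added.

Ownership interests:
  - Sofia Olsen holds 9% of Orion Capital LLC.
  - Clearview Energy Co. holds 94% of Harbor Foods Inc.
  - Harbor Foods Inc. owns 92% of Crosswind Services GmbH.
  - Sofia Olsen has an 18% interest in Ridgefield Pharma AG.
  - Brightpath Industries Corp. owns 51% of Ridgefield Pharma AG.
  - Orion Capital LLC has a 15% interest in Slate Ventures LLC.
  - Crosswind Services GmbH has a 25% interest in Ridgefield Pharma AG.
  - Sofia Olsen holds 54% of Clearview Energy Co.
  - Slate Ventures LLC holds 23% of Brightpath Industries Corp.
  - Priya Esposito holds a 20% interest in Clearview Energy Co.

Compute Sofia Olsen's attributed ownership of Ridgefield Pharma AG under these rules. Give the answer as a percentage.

Chain via Orion Capital LLC → Slate Ventures LLC → Brightpath Industries Corp. (R1): 9% × 15% × 23% × 51% = 0.158355% of Ridgefield Pharma AG.
Chain via Clearview Energy Co. → Harbor Foods Inc. → Crosswind Services GmbH (R1): 54% × 94% × 92% × 25% = 11.6748% of Ridgefield Pharma AG.
Direct interest in Ridgefield Pharma AG: 18%.
Aggregating (R2): 0.158355% + 11.6748% + 18% = 29.833155%.

29.833155%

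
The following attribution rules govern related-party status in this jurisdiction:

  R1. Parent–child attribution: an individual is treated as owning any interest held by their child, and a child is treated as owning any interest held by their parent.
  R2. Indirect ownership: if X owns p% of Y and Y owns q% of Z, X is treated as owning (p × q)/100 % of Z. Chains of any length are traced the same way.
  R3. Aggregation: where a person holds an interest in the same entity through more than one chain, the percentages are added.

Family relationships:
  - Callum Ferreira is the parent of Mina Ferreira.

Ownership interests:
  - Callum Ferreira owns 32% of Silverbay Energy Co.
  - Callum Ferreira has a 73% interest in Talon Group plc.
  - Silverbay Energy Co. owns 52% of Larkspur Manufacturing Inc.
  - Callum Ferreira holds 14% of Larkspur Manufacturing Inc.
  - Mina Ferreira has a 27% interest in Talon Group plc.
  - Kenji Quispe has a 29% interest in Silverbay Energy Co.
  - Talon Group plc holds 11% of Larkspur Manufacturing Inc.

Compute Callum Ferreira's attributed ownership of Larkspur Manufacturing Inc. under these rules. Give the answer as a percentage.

By parent–child attribution (R1), Callum Ferreira is treated as also owning Mina Ferreira's interest in Talon Group plc, giving 73% + 27% = 100%.
Chain via Talon Group plc (R2): 100% × 11% = 11% of Larkspur Manufacturing Inc.
Chain via Silverbay Energy Co. (R2): 32% × 52% = 16.64% of Larkspur Manufacturing Inc.
Direct interest in Larkspur Manufacturing Inc: 14%.
Aggregating (R3): 11% + 16.64% + 14% = 41.64%.

41.64%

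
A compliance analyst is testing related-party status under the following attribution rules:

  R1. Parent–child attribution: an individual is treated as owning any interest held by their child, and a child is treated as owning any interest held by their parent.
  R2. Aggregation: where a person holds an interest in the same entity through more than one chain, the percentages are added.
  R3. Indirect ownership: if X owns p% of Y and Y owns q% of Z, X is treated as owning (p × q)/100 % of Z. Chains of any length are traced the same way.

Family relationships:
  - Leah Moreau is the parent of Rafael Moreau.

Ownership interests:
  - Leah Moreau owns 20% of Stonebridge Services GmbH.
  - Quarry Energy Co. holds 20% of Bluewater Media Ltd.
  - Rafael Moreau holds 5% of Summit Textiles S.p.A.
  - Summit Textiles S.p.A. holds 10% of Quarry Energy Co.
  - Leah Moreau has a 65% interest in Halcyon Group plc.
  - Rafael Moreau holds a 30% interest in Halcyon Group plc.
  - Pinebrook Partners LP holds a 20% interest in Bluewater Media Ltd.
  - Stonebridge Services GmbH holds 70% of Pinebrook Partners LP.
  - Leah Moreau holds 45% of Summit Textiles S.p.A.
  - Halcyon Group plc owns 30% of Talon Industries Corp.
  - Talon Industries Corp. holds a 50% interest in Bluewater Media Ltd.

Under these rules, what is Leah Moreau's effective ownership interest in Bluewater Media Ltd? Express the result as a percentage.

18.05%

By parent–child attribution (R1), Leah Moreau is treated as also owning Rafael Moreau's interest in Summit Textiles S.p.A, giving 45% + 5% = 50%.
By parent–child attribution (R1), Leah Moreau is treated as also owning Rafael Moreau's interest in Halcyon Group plc, giving 65% + 30% = 95%.
Chain via Stonebridge Services GmbH → Pinebrook Partners LP (R3): 20% × 70% × 20% = 2.8% of Bluewater Media Ltd.
Chain via Summit Textiles S.p.A. → Quarry Energy Co. (R3): 50% × 10% × 20% = 1% of Bluewater Media Ltd.
Chain via Halcyon Group plc → Talon Industries Corp. (R3): 95% × 30% × 50% = 14.25% of Bluewater Media Ltd.
Aggregating (R2): 2.8% + 1% + 14.25% = 18.05%.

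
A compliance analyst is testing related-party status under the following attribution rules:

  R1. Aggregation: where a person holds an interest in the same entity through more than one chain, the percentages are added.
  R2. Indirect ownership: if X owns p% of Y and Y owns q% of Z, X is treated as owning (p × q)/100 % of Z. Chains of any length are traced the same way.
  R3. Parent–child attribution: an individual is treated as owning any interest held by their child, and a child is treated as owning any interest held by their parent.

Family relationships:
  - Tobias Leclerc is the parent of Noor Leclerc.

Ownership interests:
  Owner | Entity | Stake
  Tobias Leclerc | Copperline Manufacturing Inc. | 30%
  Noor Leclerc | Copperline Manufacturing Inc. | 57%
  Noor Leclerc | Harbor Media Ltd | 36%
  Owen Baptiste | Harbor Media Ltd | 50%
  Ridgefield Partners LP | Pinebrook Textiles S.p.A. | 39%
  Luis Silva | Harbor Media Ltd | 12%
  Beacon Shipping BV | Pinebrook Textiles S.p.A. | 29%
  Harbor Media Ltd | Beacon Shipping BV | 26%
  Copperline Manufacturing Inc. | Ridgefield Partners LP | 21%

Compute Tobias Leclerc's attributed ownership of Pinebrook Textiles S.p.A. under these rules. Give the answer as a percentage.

By parent–child attribution (R3), Tobias Leclerc is treated as also owning Noor Leclerc's interest in Copperline Manufacturing Inc, giving 30% + 57% = 87%.
By parent–child attribution (R3), Tobias Leclerc is treated as owning Noor Leclerc's 36% interest in Harbor Media Ltd.
Chain via Copperline Manufacturing Inc. → Ridgefield Partners LP (R2): 87% × 21% × 39% = 7.1253% of Pinebrook Textiles S.p.A.
Chain via Harbor Media Ltd → Beacon Shipping BV (R2): 36% × 26% × 29% = 2.7144% of Pinebrook Textiles S.p.A.
Aggregating (R1): 7.1253% + 2.7144% = 9.8397%.

9.8397%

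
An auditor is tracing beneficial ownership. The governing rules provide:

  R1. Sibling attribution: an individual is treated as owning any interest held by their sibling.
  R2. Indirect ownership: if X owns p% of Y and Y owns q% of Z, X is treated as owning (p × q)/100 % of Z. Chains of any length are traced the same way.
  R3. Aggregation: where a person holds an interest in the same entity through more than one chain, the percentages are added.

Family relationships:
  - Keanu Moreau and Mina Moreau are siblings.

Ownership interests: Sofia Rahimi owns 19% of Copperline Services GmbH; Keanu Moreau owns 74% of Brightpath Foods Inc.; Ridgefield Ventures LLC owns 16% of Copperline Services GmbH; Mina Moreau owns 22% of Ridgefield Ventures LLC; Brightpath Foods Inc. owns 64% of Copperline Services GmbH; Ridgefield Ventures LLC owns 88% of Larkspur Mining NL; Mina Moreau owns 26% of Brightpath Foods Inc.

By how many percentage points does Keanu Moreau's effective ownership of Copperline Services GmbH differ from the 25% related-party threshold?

42.52

By sibling attribution (R1), Keanu Moreau is treated as also owning Mina Moreau's interest in Brightpath Foods Inc, giving 74% + 26% = 100%.
By sibling attribution (R1), Keanu Moreau is treated as owning Mina Moreau's 22% interest in Ridgefield Ventures LLC.
Chain via Brightpath Foods Inc. (R2): 100% × 64% = 64% of Copperline Services GmbH.
Chain via Ridgefield Ventures LLC (R2): 22% × 16% = 3.52% of Copperline Services GmbH.
Aggregating (R3): 64% + 3.52% = 67.52%.
67.52% exceeds the 25% threshold by 42.52 percentage points.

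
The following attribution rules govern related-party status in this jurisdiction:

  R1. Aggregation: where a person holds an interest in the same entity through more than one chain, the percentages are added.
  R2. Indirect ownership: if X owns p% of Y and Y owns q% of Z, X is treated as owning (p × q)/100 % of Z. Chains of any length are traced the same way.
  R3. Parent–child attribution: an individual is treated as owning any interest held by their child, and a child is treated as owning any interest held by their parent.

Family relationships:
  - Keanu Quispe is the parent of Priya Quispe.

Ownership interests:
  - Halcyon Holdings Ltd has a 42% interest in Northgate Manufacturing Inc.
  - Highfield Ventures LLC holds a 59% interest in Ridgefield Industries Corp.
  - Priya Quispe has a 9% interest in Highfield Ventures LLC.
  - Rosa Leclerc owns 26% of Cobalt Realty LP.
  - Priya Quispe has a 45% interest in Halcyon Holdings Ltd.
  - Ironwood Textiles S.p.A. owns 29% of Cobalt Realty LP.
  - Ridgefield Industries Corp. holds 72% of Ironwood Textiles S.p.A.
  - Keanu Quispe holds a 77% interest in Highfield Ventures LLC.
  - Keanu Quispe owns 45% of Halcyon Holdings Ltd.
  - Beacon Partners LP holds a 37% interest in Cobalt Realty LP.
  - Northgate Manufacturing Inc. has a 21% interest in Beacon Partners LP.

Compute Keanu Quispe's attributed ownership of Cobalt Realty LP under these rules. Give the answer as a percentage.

13.531572%

By parent–child attribution (R3), Keanu Quispe is treated as also owning Priya Quispe's interest in Highfield Ventures LLC, giving 77% + 9% = 86%.
By parent–child attribution (R3), Keanu Quispe is treated as also owning Priya Quispe's interest in Halcyon Holdings Ltd, giving 45% + 45% = 90%.
Chain via Highfield Ventures LLC → Ridgefield Industries Corp. → Ironwood Textiles S.p.A. (R2): 86% × 59% × 72% × 29% = 10.594512% of Cobalt Realty LP.
Chain via Halcyon Holdings Ltd → Northgate Manufacturing Inc. → Beacon Partners LP (R2): 90% × 42% × 21% × 37% = 2.93706% of Cobalt Realty LP.
Aggregating (R1): 10.594512% + 2.93706% = 13.531572%.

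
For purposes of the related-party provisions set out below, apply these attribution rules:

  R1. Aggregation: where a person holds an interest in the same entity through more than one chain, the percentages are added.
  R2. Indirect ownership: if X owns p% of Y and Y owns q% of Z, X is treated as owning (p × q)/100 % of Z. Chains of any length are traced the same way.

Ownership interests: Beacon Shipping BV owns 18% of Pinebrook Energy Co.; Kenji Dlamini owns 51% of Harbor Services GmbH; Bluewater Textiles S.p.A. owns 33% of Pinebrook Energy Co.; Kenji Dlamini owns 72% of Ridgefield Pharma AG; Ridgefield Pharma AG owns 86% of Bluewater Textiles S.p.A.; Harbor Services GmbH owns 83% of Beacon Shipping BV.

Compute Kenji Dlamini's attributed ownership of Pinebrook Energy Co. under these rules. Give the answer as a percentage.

28.053%

Chain via Harbor Services GmbH → Beacon Shipping BV (R2): 51% × 83% × 18% = 7.6194% of Pinebrook Energy Co.
Chain via Ridgefield Pharma AG → Bluewater Textiles S.p.A. (R2): 72% × 86% × 33% = 20.4336% of Pinebrook Energy Co.
Aggregating (R1): 7.6194% + 20.4336% = 28.053%.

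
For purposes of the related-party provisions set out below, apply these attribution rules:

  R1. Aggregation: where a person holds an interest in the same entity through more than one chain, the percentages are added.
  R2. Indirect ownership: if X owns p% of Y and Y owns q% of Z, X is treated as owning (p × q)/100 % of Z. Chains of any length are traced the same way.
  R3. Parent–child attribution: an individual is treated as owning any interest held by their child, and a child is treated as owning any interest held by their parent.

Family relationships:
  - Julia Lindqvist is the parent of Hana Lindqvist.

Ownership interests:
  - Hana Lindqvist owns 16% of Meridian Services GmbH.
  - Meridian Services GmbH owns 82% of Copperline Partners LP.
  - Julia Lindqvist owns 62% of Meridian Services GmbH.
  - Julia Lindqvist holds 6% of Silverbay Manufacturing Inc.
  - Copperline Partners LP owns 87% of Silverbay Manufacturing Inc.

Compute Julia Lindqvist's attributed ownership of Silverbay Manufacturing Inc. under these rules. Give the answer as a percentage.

By parent–child attribution (R3), Julia Lindqvist is treated as also owning Hana Lindqvist's interest in Meridian Services GmbH, giving 62% + 16% = 78%.
Chain via Meridian Services GmbH → Copperline Partners LP (R2): 78% × 82% × 87% = 55.6452% of Silverbay Manufacturing Inc.
Direct interest in Silverbay Manufacturing Inc: 6%.
Aggregating (R1): 55.6452% + 6% = 61.6452%.

61.6452%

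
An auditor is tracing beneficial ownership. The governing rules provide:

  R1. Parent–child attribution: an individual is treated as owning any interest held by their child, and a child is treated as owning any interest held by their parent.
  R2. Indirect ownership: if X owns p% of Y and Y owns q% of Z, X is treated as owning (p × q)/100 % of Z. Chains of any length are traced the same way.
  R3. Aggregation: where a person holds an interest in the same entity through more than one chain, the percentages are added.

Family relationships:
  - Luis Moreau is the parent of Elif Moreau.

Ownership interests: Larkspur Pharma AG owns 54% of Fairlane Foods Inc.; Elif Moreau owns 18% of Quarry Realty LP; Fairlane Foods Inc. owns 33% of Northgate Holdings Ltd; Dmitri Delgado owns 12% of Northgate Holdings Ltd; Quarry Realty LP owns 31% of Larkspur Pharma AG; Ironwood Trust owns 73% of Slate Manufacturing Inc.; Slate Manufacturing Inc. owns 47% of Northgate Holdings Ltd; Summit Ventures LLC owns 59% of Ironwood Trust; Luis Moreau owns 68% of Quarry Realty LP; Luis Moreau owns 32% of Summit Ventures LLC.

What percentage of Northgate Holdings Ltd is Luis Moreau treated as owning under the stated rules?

11.22854%

By parent–child attribution (R1), Luis Moreau is treated as also owning Elif Moreau's interest in Quarry Realty LP, giving 68% + 18% = 86%.
Chain via Quarry Realty LP → Larkspur Pharma AG → Fairlane Foods Inc. (R2): 86% × 31% × 54% × 33% = 4.750812% of Northgate Holdings Ltd.
Chain via Summit Ventures LLC → Ironwood Trust → Slate Manufacturing Inc. (R2): 32% × 59% × 73% × 47% = 6.477728% of Northgate Holdings Ltd.
Aggregating (R3): 4.750812% + 6.477728% = 11.22854%.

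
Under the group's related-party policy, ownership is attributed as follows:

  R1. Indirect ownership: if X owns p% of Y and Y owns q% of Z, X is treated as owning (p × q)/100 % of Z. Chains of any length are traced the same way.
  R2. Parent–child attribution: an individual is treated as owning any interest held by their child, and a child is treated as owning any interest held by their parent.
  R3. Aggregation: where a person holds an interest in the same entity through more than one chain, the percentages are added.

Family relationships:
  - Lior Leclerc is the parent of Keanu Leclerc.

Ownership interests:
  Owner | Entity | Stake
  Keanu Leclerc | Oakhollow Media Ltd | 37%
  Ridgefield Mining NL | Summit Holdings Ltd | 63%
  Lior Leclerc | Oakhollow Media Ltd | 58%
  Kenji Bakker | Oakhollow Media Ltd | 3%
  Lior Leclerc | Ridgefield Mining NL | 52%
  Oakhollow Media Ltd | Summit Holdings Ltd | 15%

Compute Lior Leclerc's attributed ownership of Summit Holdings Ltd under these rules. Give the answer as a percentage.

By parent–child attribution (R2), Lior Leclerc is treated as also owning Keanu Leclerc's interest in Oakhollow Media Ltd, giving 58% + 37% = 95%.
Chain via Ridgefield Mining NL (R1): 52% × 63% = 32.76% of Summit Holdings Ltd.
Chain via Oakhollow Media Ltd (R1): 95% × 15% = 14.25% of Summit Holdings Ltd.
Aggregating (R3): 32.76% + 14.25% = 47.01%.

47.01%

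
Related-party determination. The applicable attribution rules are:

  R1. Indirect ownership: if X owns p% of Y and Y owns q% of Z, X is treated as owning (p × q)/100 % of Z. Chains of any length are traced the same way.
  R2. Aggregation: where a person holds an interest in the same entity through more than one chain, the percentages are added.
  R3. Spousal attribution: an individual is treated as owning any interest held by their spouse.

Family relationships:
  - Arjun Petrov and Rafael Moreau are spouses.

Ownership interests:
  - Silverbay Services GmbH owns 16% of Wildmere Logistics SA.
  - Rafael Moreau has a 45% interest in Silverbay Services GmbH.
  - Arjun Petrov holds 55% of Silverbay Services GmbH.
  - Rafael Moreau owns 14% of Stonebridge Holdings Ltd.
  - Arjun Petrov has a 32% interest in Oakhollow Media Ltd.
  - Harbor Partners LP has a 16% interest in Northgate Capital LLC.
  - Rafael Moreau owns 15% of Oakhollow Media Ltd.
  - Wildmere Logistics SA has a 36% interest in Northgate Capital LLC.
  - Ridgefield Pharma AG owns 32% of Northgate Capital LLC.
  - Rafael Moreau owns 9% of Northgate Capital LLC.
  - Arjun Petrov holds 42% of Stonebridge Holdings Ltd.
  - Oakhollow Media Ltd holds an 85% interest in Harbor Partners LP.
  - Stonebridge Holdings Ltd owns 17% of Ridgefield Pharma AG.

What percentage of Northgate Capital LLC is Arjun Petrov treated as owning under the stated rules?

24.1984%

By spousal attribution (R3), Arjun Petrov is treated as also owning Rafael Moreau's interest in Silverbay Services GmbH, giving 55% + 45% = 100%.
By spousal attribution (R3), Arjun Petrov is treated as also owning Rafael Moreau's interest in Stonebridge Holdings Ltd, giving 42% + 14% = 56%.
By spousal attribution (R3), Arjun Petrov is treated as also owning Rafael Moreau's interest in Oakhollow Media Ltd, giving 32% + 15% = 47%.
By spousal attribution (R3), Arjun Petrov is treated as owning Rafael Moreau's 9% interest in Northgate Capital LLC.
Chain via Silverbay Services GmbH → Wildmere Logistics SA (R1): 100% × 16% × 36% = 5.76% of Northgate Capital LLC.
Chain via Stonebridge Holdings Ltd → Ridgefield Pharma AG (R1): 56% × 17% × 32% = 3.0464% of Northgate Capital LLC.
Chain via Oakhollow Media Ltd → Harbor Partners LP (R1): 47% × 85% × 16% = 6.392% of Northgate Capital LLC.
Direct interest in Northgate Capital LLC: 9%.
Aggregating (R2): 5.76% + 3.0464% + 6.392% + 9% = 24.1984%.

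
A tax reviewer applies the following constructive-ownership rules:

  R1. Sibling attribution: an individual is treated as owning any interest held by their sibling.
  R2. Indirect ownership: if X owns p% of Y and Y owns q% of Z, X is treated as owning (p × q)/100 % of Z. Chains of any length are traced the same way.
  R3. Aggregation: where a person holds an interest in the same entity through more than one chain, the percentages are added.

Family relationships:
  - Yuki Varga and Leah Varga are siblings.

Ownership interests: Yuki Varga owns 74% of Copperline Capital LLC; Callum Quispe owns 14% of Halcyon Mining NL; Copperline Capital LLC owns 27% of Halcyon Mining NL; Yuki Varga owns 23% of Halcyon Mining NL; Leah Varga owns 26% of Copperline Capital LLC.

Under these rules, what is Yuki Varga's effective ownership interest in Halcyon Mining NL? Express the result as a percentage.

50%

By sibling attribution (R1), Yuki Varga is treated as also owning Leah Varga's interest in Copperline Capital LLC, giving 74% + 26% = 100%.
Chain via Copperline Capital LLC (R2): 100% × 27% = 27% of Halcyon Mining NL.
Direct interest in Halcyon Mining NL: 23%.
Aggregating (R3): 27% + 23% = 50%.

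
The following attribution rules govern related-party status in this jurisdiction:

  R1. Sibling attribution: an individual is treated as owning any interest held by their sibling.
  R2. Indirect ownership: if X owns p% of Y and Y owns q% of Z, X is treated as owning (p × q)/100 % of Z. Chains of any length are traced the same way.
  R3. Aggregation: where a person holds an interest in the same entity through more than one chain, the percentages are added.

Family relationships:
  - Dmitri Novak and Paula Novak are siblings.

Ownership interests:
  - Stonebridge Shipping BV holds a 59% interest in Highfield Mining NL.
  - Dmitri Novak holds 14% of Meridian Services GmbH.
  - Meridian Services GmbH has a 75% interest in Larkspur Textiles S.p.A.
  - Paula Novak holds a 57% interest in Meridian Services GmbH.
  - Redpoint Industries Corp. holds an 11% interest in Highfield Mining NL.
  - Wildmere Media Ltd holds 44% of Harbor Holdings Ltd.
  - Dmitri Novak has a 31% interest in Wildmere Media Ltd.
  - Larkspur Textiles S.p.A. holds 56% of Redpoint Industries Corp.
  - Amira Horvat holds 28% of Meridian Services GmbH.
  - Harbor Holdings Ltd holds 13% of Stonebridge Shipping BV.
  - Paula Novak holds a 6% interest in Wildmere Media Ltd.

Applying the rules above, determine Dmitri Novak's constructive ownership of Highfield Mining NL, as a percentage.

By sibling attribution (R1), Dmitri Novak is treated as also owning Paula Novak's interest in Meridian Services GmbH, giving 14% + 57% = 71%.
By sibling attribution (R1), Dmitri Novak is treated as also owning Paula Novak's interest in Wildmere Media Ltd, giving 31% + 6% = 37%.
Chain via Meridian Services GmbH → Larkspur Textiles S.p.A. → Redpoint Industries Corp. (R2): 71% × 75% × 56% × 11% = 3.2802% of Highfield Mining NL.
Chain via Wildmere Media Ltd → Harbor Holdings Ltd → Stonebridge Shipping BV (R2): 37% × 44% × 13% × 59% = 1.248676% of Highfield Mining NL.
Aggregating (R3): 3.2802% + 1.248676% = 4.528876%.

4.528876%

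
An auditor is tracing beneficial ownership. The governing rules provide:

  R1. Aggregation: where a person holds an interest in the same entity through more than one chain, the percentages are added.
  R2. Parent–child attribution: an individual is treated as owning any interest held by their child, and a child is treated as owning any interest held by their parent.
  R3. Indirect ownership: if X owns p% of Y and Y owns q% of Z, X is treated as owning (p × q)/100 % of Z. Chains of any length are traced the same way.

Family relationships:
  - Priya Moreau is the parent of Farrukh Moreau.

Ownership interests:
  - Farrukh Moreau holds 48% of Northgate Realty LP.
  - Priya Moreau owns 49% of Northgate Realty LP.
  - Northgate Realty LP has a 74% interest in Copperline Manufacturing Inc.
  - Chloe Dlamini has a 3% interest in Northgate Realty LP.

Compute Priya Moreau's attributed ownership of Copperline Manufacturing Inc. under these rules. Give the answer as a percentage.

By parent–child attribution (R2), Priya Moreau is treated as also owning Farrukh Moreau's interest in Northgate Realty LP, giving 49% + 48% = 97%.
Chain via Northgate Realty LP (R3): 97% × 74% = 71.78% of Copperline Manufacturing Inc.

71.78%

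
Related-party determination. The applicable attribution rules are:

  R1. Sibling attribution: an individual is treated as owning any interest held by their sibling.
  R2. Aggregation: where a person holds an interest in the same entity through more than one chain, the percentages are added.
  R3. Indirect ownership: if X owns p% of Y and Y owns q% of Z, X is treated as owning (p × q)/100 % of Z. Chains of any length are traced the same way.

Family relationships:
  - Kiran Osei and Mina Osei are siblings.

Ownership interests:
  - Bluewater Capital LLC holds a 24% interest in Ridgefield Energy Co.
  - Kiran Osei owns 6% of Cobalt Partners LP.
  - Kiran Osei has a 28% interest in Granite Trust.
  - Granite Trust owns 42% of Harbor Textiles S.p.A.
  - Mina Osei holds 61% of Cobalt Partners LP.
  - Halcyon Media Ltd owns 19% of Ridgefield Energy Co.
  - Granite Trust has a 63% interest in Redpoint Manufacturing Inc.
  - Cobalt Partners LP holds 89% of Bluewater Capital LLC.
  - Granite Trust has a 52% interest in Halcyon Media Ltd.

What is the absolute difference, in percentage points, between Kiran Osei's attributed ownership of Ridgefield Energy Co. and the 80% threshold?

62.9224

By sibling attribution (R1), Kiran Osei is treated as also owning Mina Osei's interest in Cobalt Partners LP, giving 6% + 61% = 67%.
Chain via Cobalt Partners LP → Bluewater Capital LLC (R3): 67% × 89% × 24% = 14.3112% of Ridgefield Energy Co.
Chain via Granite Trust → Halcyon Media Ltd (R3): 28% × 52% × 19% = 2.7664% of Ridgefield Energy Co.
Aggregating (R2): 14.3112% + 2.7664% = 17.0776%.
17.0776% falls short of the 80% threshold by 62.9224 percentage points.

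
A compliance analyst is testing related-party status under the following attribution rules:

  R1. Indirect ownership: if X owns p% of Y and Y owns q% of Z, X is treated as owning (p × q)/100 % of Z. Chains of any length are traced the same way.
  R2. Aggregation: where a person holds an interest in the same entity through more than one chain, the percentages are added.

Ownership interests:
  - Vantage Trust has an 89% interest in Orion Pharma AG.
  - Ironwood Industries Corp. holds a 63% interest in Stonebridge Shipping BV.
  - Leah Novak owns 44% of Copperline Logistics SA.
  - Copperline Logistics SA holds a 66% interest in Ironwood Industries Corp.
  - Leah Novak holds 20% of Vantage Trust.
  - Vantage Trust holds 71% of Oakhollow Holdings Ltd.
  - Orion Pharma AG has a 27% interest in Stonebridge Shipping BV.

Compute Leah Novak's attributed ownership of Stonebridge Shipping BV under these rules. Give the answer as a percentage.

Chain via Vantage Trust → Orion Pharma AG (R1): 20% × 89% × 27% = 4.806% of Stonebridge Shipping BV.
Chain via Copperline Logistics SA → Ironwood Industries Corp. (R1): 44% × 66% × 63% = 18.2952% of Stonebridge Shipping BV.
Aggregating (R2): 4.806% + 18.2952% = 23.1012%.

23.1012%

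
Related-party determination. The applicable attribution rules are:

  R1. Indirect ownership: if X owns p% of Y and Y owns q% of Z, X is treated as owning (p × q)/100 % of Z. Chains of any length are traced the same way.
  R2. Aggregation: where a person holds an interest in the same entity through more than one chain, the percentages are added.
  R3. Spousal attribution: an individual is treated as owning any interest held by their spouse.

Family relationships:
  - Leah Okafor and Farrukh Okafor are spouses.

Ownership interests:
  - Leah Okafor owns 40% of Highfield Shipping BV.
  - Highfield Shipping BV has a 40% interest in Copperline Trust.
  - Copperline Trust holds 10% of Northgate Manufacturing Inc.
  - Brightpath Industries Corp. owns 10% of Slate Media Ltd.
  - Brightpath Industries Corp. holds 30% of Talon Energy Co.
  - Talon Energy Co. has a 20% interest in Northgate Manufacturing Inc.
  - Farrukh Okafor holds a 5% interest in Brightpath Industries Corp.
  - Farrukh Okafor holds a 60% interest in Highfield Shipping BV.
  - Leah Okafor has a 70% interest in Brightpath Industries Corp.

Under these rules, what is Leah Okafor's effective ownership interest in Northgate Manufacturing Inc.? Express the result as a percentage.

By spousal attribution (R3), Leah Okafor is treated as also owning Farrukh Okafor's interest in Brightpath Industries Corp, giving 70% + 5% = 75%.
By spousal attribution (R3), Leah Okafor is treated as also owning Farrukh Okafor's interest in Highfield Shipping BV, giving 40% + 60% = 100%.
Chain via Brightpath Industries Corp. → Talon Energy Co. (R1): 75% × 30% × 20% = 4.5% of Northgate Manufacturing Inc.
Chain via Highfield Shipping BV → Copperline Trust (R1): 100% × 40% × 10% = 4% of Northgate Manufacturing Inc.
Aggregating (R2): 4.5% + 4% = 8.5%.

8.5%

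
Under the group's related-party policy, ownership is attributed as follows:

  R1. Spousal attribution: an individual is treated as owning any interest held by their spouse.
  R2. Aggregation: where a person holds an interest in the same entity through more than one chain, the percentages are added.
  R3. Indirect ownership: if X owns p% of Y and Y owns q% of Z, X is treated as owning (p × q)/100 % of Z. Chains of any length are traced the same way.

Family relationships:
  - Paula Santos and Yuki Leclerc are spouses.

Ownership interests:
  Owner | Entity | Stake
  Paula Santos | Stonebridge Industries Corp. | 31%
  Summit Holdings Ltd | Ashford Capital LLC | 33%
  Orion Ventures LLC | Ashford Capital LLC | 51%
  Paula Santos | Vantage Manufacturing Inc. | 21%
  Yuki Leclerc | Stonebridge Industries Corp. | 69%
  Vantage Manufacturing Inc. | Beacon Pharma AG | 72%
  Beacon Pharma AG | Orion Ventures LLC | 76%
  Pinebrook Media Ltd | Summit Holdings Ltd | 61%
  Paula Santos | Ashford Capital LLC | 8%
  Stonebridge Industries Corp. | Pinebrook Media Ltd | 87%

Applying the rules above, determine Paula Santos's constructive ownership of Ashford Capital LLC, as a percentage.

By spousal attribution (R1), Paula Santos is treated as also owning Yuki Leclerc's interest in Stonebridge Industries Corp, giving 31% + 69% = 100%.
Chain via Stonebridge Industries Corp. → Pinebrook Media Ltd → Summit Holdings Ltd (R3): 100% × 87% × 61% × 33% = 17.5131% of Ashford Capital LLC.
Chain via Vantage Manufacturing Inc. → Beacon Pharma AG → Orion Ventures LLC (R3): 21% × 72% × 76% × 51% = 5.860512% of Ashford Capital LLC.
Direct interest in Ashford Capital LLC: 8%.
Aggregating (R2): 17.5131% + 5.860512% + 8% = 31.373612%.

31.373612%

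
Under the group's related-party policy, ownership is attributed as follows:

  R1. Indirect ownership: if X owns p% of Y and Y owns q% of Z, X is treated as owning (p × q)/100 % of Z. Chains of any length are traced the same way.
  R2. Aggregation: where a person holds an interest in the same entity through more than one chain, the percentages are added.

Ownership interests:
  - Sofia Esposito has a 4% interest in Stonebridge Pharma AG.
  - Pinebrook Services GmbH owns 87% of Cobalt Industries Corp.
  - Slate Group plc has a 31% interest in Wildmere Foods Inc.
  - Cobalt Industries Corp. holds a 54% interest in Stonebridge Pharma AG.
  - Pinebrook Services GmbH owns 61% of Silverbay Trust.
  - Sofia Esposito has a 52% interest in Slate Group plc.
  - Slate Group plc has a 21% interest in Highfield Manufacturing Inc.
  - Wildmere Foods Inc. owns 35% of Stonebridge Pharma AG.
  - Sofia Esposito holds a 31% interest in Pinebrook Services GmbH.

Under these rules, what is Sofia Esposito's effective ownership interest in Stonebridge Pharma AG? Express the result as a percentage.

Chain via Pinebrook Services GmbH → Cobalt Industries Corp. (R1): 31% × 87% × 54% = 14.5638% of Stonebridge Pharma AG.
Chain via Slate Group plc → Wildmere Foods Inc. (R1): 52% × 31% × 35% = 5.642% of Stonebridge Pharma AG.
Direct interest in Stonebridge Pharma AG: 4%.
Aggregating (R2): 14.5638% + 5.642% + 4% = 24.2058%.

24.2058%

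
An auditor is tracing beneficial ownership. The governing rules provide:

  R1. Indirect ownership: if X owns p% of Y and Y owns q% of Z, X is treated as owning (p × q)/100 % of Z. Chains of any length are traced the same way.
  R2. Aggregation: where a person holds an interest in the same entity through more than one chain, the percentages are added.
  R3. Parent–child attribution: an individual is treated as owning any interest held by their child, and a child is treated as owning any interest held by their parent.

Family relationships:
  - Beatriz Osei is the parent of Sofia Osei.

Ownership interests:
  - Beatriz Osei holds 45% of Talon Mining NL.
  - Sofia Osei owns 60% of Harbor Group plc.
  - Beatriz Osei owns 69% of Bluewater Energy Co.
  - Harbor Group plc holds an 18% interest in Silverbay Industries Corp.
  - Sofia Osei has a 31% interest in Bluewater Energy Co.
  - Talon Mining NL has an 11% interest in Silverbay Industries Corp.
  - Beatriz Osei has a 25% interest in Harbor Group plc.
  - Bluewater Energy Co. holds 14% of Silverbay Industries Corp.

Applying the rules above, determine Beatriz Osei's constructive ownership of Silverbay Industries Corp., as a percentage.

By parent–child attribution (R3), Beatriz Osei is treated as also owning Sofia Osei's interest in Harbor Group plc, giving 25% + 60% = 85%.
By parent–child attribution (R3), Beatriz Osei is treated as also owning Sofia Osei's interest in Bluewater Energy Co, giving 69% + 31% = 100%.
Chain via Harbor Group plc (R1): 85% × 18% = 15.3% of Silverbay Industries Corp.
Chain via Talon Mining NL (R1): 45% × 11% = 4.95% of Silverbay Industries Corp.
Chain via Bluewater Energy Co. (R1): 100% × 14% = 14% of Silverbay Industries Corp.
Aggregating (R2): 15.3% + 4.95% + 14% = 34.25%.

34.25%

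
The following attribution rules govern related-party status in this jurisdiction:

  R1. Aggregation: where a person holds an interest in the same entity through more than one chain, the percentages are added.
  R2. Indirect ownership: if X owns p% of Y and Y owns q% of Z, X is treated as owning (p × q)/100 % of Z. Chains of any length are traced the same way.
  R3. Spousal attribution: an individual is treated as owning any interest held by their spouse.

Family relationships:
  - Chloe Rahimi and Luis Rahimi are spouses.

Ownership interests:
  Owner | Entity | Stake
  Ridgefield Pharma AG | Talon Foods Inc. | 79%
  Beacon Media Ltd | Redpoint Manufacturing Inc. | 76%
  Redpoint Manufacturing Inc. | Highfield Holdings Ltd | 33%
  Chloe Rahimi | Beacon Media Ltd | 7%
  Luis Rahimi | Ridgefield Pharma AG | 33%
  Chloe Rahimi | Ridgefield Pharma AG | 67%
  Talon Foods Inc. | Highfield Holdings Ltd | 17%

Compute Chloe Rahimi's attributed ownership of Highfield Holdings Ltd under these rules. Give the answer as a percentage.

15.1856%

By spousal attribution (R3), Chloe Rahimi is treated as also owning Luis Rahimi's interest in Ridgefield Pharma AG, giving 67% + 33% = 100%.
Chain via Ridgefield Pharma AG → Talon Foods Inc. (R2): 100% × 79% × 17% = 13.43% of Highfield Holdings Ltd.
Chain via Beacon Media Ltd → Redpoint Manufacturing Inc. (R2): 7% × 76% × 33% = 1.7556% of Highfield Holdings Ltd.
Aggregating (R1): 13.43% + 1.7556% = 15.1856%.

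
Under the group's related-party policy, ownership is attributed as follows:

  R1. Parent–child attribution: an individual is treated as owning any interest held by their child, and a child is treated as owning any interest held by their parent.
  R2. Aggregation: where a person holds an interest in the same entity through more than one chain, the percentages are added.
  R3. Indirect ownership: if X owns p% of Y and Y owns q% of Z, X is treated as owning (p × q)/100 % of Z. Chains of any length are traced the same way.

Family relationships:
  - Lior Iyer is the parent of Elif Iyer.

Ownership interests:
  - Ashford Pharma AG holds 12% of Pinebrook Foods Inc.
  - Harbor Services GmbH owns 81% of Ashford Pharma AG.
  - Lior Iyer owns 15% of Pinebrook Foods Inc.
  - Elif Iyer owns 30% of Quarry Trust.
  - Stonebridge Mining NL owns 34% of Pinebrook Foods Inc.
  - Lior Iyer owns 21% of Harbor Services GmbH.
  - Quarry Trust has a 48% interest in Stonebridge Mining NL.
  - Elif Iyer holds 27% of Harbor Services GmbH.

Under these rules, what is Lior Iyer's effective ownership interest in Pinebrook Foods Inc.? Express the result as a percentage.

By parent–child attribution (R1), Lior Iyer is treated as also owning Elif Iyer's interest in Harbor Services GmbH, giving 21% + 27% = 48%.
By parent–child attribution (R1), Lior Iyer is treated as owning Elif Iyer's 30% interest in Quarry Trust.
Chain via Harbor Services GmbH → Ashford Pharma AG (R3): 48% × 81% × 12% = 4.6656% of Pinebrook Foods Inc.
Direct interest in Pinebrook Foods Inc: 15%.
Chain via Quarry Trust → Stonebridge Mining NL (R3): 30% × 48% × 34% = 4.896% of Pinebrook Foods Inc.
Aggregating (R2): 4.6656% + 15% + 4.896% = 24.5616%.

24.5616%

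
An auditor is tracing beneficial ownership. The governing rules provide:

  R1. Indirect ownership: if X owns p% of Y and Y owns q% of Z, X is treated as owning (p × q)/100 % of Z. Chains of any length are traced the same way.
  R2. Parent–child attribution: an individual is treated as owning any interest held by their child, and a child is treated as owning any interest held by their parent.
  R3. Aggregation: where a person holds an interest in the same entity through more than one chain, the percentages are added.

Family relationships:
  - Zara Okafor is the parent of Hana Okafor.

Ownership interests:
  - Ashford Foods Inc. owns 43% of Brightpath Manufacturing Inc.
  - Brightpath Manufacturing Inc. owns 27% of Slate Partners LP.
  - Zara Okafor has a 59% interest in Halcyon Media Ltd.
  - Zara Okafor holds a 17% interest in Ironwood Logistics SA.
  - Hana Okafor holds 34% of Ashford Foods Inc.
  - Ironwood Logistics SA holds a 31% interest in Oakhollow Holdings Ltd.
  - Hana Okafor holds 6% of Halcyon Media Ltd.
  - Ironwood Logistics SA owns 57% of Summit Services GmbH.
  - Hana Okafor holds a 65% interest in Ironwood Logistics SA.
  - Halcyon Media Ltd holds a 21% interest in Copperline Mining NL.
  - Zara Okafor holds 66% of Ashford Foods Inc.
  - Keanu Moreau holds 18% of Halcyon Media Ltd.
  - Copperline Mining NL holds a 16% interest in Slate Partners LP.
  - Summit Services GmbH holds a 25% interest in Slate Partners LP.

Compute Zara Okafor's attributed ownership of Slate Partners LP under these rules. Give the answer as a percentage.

25.479%

By parent–child attribution (R2), Zara Okafor is treated as also owning Hana Okafor's interest in Ironwood Logistics SA, giving 17% + 65% = 82%.
By parent–child attribution (R2), Zara Okafor is treated as also owning Hana Okafor's interest in Ashford Foods Inc, giving 66% + 34% = 100%.
By parent–child attribution (R2), Zara Okafor is treated as also owning Hana Okafor's interest in Halcyon Media Ltd, giving 59% + 6% = 65%.
Chain via Ironwood Logistics SA → Summit Services GmbH (R1): 82% × 57% × 25% = 11.685% of Slate Partners LP.
Chain via Ashford Foods Inc. → Brightpath Manufacturing Inc. (R1): 100% × 43% × 27% = 11.61% of Slate Partners LP.
Chain via Halcyon Media Ltd → Copperline Mining NL (R1): 65% × 21% × 16% = 2.184% of Slate Partners LP.
Aggregating (R3): 11.685% + 11.61% + 2.184% = 25.479%.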